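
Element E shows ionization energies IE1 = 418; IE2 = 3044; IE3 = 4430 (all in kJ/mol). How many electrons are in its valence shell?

1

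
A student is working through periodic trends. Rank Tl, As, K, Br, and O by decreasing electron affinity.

Br > O > As > K > Tl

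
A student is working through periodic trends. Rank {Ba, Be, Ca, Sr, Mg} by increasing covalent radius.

Be < Mg < Ca < Sr < Ba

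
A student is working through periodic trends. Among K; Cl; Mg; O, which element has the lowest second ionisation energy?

Mg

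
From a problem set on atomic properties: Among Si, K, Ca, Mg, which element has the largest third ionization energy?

IE_3 is the cost of taking one more electron from the +2 cation: Si²⁺ still has 2 valence electrons; K²⁺ is already 1 electron into the core; Ca²⁺ is the bare [Ar] core; Mg²⁺ is the bare [Ne] core.
Pulling an electron out of a noble-gas core costs far more than removing a remaining valence electron, so K, Ca and Mg sit at the high end of IE_3.
Tabulated IE_3 (kJ/mol): Si 3232, K 4420, Ca 4912, Mg 7733.
Hence IE_3: Si < K < Ca < Mg.

Mg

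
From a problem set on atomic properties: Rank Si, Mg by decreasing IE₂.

After 1 electron has been removed, what remains? Si⁺ still has 3 valence electrons; Mg⁺ still has 1 valence electron.
All are still removing valence electrons, so compare the +1 ions as you would atoms: IE_2 generally rises across a period (higher Z_eff) and falls down a group (larger shell), subject to the usual subshell exceptions.
Valence configurations: Si⁺ [Ne]3s²3p¹, Mg⁺ [Ne]3s¹.
Approximate IE_2 values (kJ/mol): Si 1577, Mg 1451.
So the second ionization energies run Mg < Si.

Si > Mg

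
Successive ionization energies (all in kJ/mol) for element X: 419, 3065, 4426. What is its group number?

Group 1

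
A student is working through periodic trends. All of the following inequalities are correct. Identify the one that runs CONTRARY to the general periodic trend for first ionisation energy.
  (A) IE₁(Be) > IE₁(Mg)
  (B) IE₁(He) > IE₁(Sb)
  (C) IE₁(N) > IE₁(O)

The general trend: first ionisation energy increases across a period and decreases down a group.
(A) Be (period 2, group 2) vs Mg (period 3, group 2): the stated order agrees with the simple trend.
(B) He (period 1, group 18) vs Sb (period 5, group 15): the stated order agrees with the simple trend.
(C) N (period 2, group 15) vs O (period 2, group 16): the stated order contradicts the simple trend.
The exception is (C): pairing an electron in O's 2p⁴ costs repulsion energy, so O ionizes more easily than half-filled N (2p³).

(C)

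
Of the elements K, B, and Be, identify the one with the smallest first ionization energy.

First ionization energy rises across a period (greater Z_eff holds electrons more tightly) and falls down a group (valence electrons are farther from the nucleus).
Here both period and group differ, so the two effects have to be weighed against each other.
B > K: both effects reinforce here, so B is clearly the higher of the two.
Be > B: this pair runs against the simple trend — see the exception note.
Note the exception: Be has a higher first ionization energy than B, contrary to the simple trend — removing B's lone 2p electron is easier than breaking Be's filled 2s².
Tabulated first ionization energy (kJ/mol): Be 900, B 801, K 419.
The smallest first ionization energy among these belongs to K.

K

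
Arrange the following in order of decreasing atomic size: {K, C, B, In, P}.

Radius decreases left→right (rising Z_eff, same n) and increases top→bottom (higher n).
Here both period and group differ, so the two effects have to be weighed against each other.
B > C: both are in period 2; the period trend gives B the larger value.
P > B: period and group pull opposite ways; the down-group shift dominates (111 vs 85 pm).
In > P: relative to P, both the across-period and down-group shifts push In's atomic radius up.
K > In: the two effects oppose for this pair; the across-period effect wins (196 vs 142 pm).
For reference (pm): B 85, C 75, P 111, K 196, In 142.
So from largest to smallest: K > In > P > B > C.

K > In > P > B > C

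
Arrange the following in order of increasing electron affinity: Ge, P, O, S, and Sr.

Sr, P, Ge, O, S

O is in period 2, group 16; P is in period 3, group 15; S is in period 3, group 16; Ge is in period 4, group 14; Sr is in period 5, group 2.
Electron affinity generally becomes more exothermic across a period toward the halogens and less exothermic down a group.
Here both period and group differ, so the two effects have to be weighed against each other.
P > Sr: relative to Sr, both the across-period and down-group shifts push P's electron affinity up.
Ge > P: this pair runs against the simple trend — see the exception note.
O > Ge: relative to Ge, both the across-period and down-group shifts push O's electron affinity up.
S > O: this pair runs against the simple trend — see the exception note.
Note the exception: Ge has a higher electron affinity than P, contrary to the simple trend — adding an electron to P's half-filled np³ subshell costs electron-pairing energy.
Note the exception: S has a higher electron affinity than O, contrary to the simple trend — the compact 2p subshell of O repels the added electron more than S's larger 3p does.
Approximate values (kJ/mol): O 141, P 72, S 200, Ge 119, Sr 5.
So from lowest to highest: Sr < P < Ge < O < S.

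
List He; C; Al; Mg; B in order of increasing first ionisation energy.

Al < Mg < B < C < He

He is in period 1, group 18; B is in period 2, group 13; C is in period 2, group 14; Mg is in period 3, group 2; Al is in period 3, group 13.
Removing the outermost electron gets harder across a period and easier down a group.
Here both period and group differ, so the two effects have to be weighed against each other.
Mg > Al: this pair runs against the simple trend — see the exception note.
B > Mg: relative to Mg, both the across-period and down-group shifts push B's first ionization energy up.
C > B: both are in period 2; the period trend gives C the larger value.
He > C: relative to C, both the across-period and down-group shifts push He's first ionization energy up.
Note the exception: Mg has a higher first ionization energy than Al, contrary to the simple trend — Al's single 3p electron is easier to remove than one from Mg's filled 3s².
For reference (kJ/mol): He 2372, B 801, C 1086, Mg 738, Al 578.
So from lowest to highest: Al < Mg < B < C < He.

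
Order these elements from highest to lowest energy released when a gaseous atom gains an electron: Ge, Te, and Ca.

Te > Ge > Ca

Ca is in period 4, group 2; Ge is in period 4, group 14; Te is in period 5, group 16.
Adding an electron releases more energy for atoms nearer the top right (short of the noble gases).
These span different periods and groups, so the two trends combine.
Ge > Ca: both are in period 4; the period trend gives Ge the larger value.
Te > Ge: period and group pull opposite ways; the across-period shift dominates (190 vs 119 kJ/mol).
Approximate values (kJ/mol): Ca 2, Ge 119, Te 190.
So from highest to lowest: Te > Ge > Ca.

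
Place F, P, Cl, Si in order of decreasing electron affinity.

F is in period 2, group 17; Si is in period 3, group 14; P is in period 3, group 15; Cl is in period 3, group 17.
Atoms with high Z_eff and room in the valence shell (especially the halogens) have the most exothermic electron affinities.
Here both period and group differ, so the two effects have to be weighed against each other.
Si > P: this pair runs against the simple trend — see the exception note.
F > Si: both effects reinforce here, so F is clearly the higher of the two.
Cl > F: this pair runs against the simple trend — see the exception note.
Note the exception: Si has a higher electron affinity than P, contrary to the simple trend — adding an electron to P's half-filled 3p³ is unfavourable, so Si (3p²) has the more exothermic EA.
Note the exception: Cl has a higher electron affinity than F, contrary to the simple trend — F's small 2p subshell makes the incoming electron feel strong e⁻–e⁻ repulsion, so Cl actually releases more energy on gaining an electron.
Approximate values (kJ/mol): F 328, Si 134, P 72, Cl 349.
So from highest to lowest: Cl > F > Si > P.

Cl > F > Si > P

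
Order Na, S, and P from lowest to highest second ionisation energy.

IE_2 is the cost of taking one more electron from the +1 cation: Na⁺ is the bare [Ne] core; S⁺ still has 5 valence electrons; P⁺ still has 4 valence electrons.
Core electrons are held far more tightly than valence electrons, so Na tops the IE_2 order.
Valence configurations: S⁺ [Ne]3s²3p³, P⁺ [Ne]3s²3p².
Approximate IE_2 values (kJ/mol): Na 4562, S 2252, P 1907.
Hence IE_2: P < S < Na.

P < S < Na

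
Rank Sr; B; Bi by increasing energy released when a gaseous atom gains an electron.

Sr, B, Bi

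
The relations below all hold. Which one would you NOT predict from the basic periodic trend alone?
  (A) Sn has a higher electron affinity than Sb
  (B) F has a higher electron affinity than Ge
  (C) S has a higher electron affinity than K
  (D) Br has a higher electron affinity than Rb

The general trend: electron affinity increases across a period and decreases down a group.
(A) Sn (period 5, group 14) vs Sb (period 5, group 15): the stated order contradicts the simple trend.
(B) F (period 2, group 17) vs Ge (period 4, group 14): the stated order agrees with the simple trend.
(C) S (period 3, group 16) vs K (period 4, group 1): the stated order agrees with the simple trend.
(D) Br (period 4, group 17) vs Rb (period 5, group 1): the stated order agrees with the simple trend.
The exception is (A): adding an electron to Sb's half-filled 5p³ is unfavourable, so Sn has the more exothermic EA.

(A)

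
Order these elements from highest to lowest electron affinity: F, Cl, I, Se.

Electron affinity generally becomes more exothermic across a period toward the halogens and less exothermic down a group.
Neither a single period nor a single group — weigh both effects.
I > Se: the two effects oppose for this pair; the across-period effect wins (295 vs 195 kJ/mol).
F > I: F sits above I in group 17, so the down-group effect alone puts F higher.
Cl > F: this pair runs against the simple trend — see the exception note.
Note the exception: Cl has a higher electron affinity than F, contrary to the simple trend — F's small 2p subshell makes the incoming electron feel strong e⁻–e⁻ repulsion, so Cl actually releases more energy on gaining an electron.
Tabulated electron affinity (kJ/mol): F 328, Cl 349, Se 195, I 295.
So from highest to lowest: Cl > F > I > Se.

Cl > F > I > Se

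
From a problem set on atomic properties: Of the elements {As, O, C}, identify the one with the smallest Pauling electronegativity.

As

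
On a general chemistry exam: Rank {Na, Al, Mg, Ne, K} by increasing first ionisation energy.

K, Na, Al, Mg, Ne

Ne is in period 2, group 18; Na is in period 3, group 1; Mg is in period 3, group 2; Al is in period 3, group 13; K is in period 4, group 1.
First ionization energy rises across a period (greater Z_eff holds electrons more tightly) and falls down a group (valence electrons are farther from the nucleus).
These span different periods and groups, so the two trends combine.
Na > K: they share group 1; the group trend gives Na the larger value.
Al > Na: Al lies to the right of Na in period 3, so the across-period effect alone puts Al higher.
Mg > Al: this pair runs against the simple trend — see the exception note.
Ne > Mg: both effects reinforce here, so Ne is clearly the higher of the two.
Note the exception: Mg has a higher first ionization energy than Al, contrary to the simple trend — Al's single 3p electron is easier to remove than one from Mg's filled 3s².
Approximate values (kJ/mol): Ne 2081, Na 496, Mg 738, Al 578, K 419.
So from lowest to highest: K < Na < Al < Mg < Ne.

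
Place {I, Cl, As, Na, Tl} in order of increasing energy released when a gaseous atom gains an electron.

Tl < Na < As < I < Cl

Na is in period 3, group 1; Cl is in period 3, group 17; As is in period 4, group 15; I is in period 5, group 17; Tl is in period 6, group 13.
EA tends to increase across a period and decrease down a group, though the pattern is less regular than for IE or radius.
Neither a single period nor a single group — weigh both effects.
Na > Tl: the two effects oppose for this pair; the down-group effect wins (53 vs 19 kJ/mol).
As > Na: the two effects oppose for this pair; the across-period effect wins (78 vs 53 kJ/mol).
I > As: period and group pull opposite ways; the across-period shift dominates (295 vs 78 kJ/mol).
Cl > I: they share group 17; the group trend gives Cl the larger value.
For reference (kJ/mol): Na 53, Cl 349, As 78, I 295, Tl 19.
So from lowest to highest: Tl < Na < As < I < Cl.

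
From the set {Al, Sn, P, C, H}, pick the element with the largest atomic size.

Across a period the added protons contract the valence shell; down a group each new principal shell makes the atom larger.
Neither a single period nor a single group — weigh both effects.
C > H: the two effects oppose for this pair; the down-group effect wins (75 vs 32 pm).
P > C: period and group pull opposite ways; the down-group shift dominates (111 vs 75 pm).
Al > P: Al lies to the left of P in period 3, so the across-period effect alone puts Al larger.
Sn > Al: period and group pull opposite ways; the down-group shift dominates (140 vs 126 pm).
Tabulated atomic radius (pm): H 32, C 75, Al 126, P 111, Sn 140.
The largest atomic size among these belongs to Sn.

Sn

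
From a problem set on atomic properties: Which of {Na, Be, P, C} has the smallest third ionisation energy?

P

Consider each +2 ion: Na²⁺ is already 1 electron into the core; Be²⁺ is the bare [He] core; P²⁺ still has 3 valence electrons; C²⁺ still has 2 valence electrons.
Breaking into a closed-shell core is much more expensive than removing a leftover valence electron — Na and Be have the largest IE_3 here.
Valence configurations: P²⁺ [Ne]3s²3p¹, C²⁺ [He]2s².
Tabulated IE_3 (kJ/mol): Na 6910, Be 14849, P 2914, C 4620.
Overall IE_3 order: P < C < Na < Be.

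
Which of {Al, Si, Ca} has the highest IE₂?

Consider each +1 ion: Al⁺ still has 2 valence electrons; Si⁺ still has 3 valence electrons; Ca⁺ still has 1 valence electron.
All are still removing valence electrons, so compare the +1 ions as you would atoms: IE_2 generally rises across a period (higher Z_eff) and falls down a group (larger shell), subject to the usual subshell exceptions.
Valence configurations: Al⁺ [Ne]3s², Si⁺ [Ne]3s²3p¹, Ca⁺ [Ar]4s¹.
Si⁺ loses a lone 3p electron whereas Al⁺ must break into a filled 3s² pair, so IE_2(Al) > IE_2(Si) even though Si has the higher nuclear charge.
Approximate IE_2 values (kJ/mol): Al 1817, Si 1577, Ca 1145.
Overall IE_2 order: Ca < Si < Al.

Al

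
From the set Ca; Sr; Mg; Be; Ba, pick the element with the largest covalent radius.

Ba

Across a period the added protons contract the valence shell; down a group each new principal shell makes the atom larger.
All are in group 2, so atomic radius increases down the group.
The largest covalent radius among these belongs to Ba.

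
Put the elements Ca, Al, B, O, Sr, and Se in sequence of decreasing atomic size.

Sr > Ca > Al > Se > B > O

Moving right in a period, electrons are added to the same shell under a stronger nuclear pull, so atoms get smaller; moving down, a new shell is opened and atoms get larger.
Here both period and group differ, so the two effects have to be weighed against each other.
B > O: both are in period 2; the period trend gives B the larger value.
Se > B: period and group pull opposite ways; the down-group shift dominates (116 vs 85 pm).
Al > Se: the two effects oppose for this pair; the across-period effect wins (126 vs 116 pm).
Ca > Al: both effects reinforce here, so Ca is clearly the larger of the two.
Sr > Ca: they share group 2; the group trend gives Sr the larger value.
Tabulated atomic radius (pm): B 85, O 63, Al 126, Ca 171, Se 116, Sr 185.
So from largest to smallest: Sr > Ca > Al > Se > B > O.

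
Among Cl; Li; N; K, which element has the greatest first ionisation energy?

Li is in period 2, group 1; N is in period 2, group 15; Cl is in period 3, group 17; K is in period 4, group 1.
IE₁ increases left→right with effective nuclear charge and decreases top→bottom as the valence shell moves farther out.
These span different periods and groups, so the two trends combine.
Li > K: they share group 1; the group trend gives Li the larger value.
Cl > Li: the two effects oppose for this pair; the across-period effect wins (1251 vs 520 kJ/mol).
N > Cl: period and group pull opposite ways; the down-group shift dominates (1402 vs 1251 kJ/mol).
Tabulated first ionization energy (kJ/mol): Li 520, N 1402, Cl 1251, K 419.
The greatest first ionisation energy among these belongs to N.

N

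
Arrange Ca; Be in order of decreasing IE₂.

IE_2 is the cost of taking one more electron from the +1 cation: Ca⁺ still has 1 valence electron; Be⁺ still has 1 valence electron.
All are still removing valence electrons, so compare the +1 ions as you would atoms: IE_2 generally rises across a period (higher Z_eff) and falls down a group (larger shell), subject to the usual subshell exceptions.
Valence configurations: Ca⁺ [Ar]4s¹, Be⁺ [He]2s¹.
The numbers (kJ/mol): Ca 1145, Be 1757.
Hence IE_2: Ca < Be.

Be > Ca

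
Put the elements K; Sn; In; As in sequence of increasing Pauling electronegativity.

Smaller atoms with higher effective nuclear charge are more electronegative.
These span different periods and groups, so the two trends combine.
In > K: period and group pull opposite ways; the across-period shift dominates (1.78 vs 0.82).
Sn > In: both are in period 5; the period trend gives Sn the larger value.
As > Sn: both effects reinforce here, so As is clearly the higher of the two.
Tabulated electronegativity (Pauling): K 0.82, As 2.18, In 1.78, Sn 1.96.
So from lowest to highest: K < In < Sn < As.

K, In, Sn, As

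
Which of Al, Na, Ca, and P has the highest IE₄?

Al

Consider each +3 ion: Al³⁺ is the bare [Ne] core; Na³⁺ is already 2 electrons into the core; Ca³⁺ is already 1 electron into the core; P³⁺ still has 2 valence electrons.
Breaking into a closed-shell core is much more expensive than removing a leftover valence electron — Ca, Na and Al have the largest IE_4 here.
The numbers (kJ/mol): Al 11577, Na 9543, Ca 6491, P 4964.
Putting it together, IE_4: P < Ca < Na < Al.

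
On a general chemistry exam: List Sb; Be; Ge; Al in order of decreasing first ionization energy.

Be > Sb > Ge > Al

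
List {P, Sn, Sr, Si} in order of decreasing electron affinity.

Si > Sn > P > Sr

Si is in period 3, group 14; P is in period 3, group 15; Sr is in period 5, group 2; Sn is in period 5, group 14.
Atoms with high Z_eff and room in the valence shell (especially the halogens) have the most exothermic electron affinities.
These span different periods and groups, so the two trends combine.
P > Sr: relative to Sr, both the across-period and down-group shifts push P's electron affinity up.
Sn > P: this pair runs against the simple trend — see the exception note.
Si > Sn: they share group 14; the group trend gives Si the larger value.
Note the exception: Sn has a higher electron affinity than P, contrary to the simple trend — adding an electron to P's half-filled np³ subshell costs electron-pairing energy.
Note the exception: Si has a higher electron affinity than P, contrary to the simple trend — adding an electron to P's half-filled 3p³ is unfavourable, so Si (3p²) has the more exothermic EA.
Approximate values (kJ/mol): Si 134, P 72, Sr 5, Sn 107.
So from highest to lowest: Si > Sn > P > Sr.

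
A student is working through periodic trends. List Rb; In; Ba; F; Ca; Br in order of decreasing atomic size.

Rb > Ba > Ca > In > Br > F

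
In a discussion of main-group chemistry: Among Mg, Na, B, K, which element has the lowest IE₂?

Mg

Consider each +1 ion: Mg⁺ still has 1 valence electron; Na⁺ is the bare [Ne] core; B⁺ still has 2 valence electrons; K⁺ is the bare [Ar] core.
Pulling an electron out of a noble-gas core costs far more than removing a remaining valence electron, so K and Na sit at the high end of IE_2.
Valence configurations: Mg⁺ [Ne]3s¹, B⁺ [He]2s².
The numbers (kJ/mol): Mg 1451, Na 4562, B 2427, K 3052.
So the second ionization energies run Mg < B < K < Na.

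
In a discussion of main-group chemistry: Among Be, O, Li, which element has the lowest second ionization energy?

IE_2 is the cost of taking one more electron from the +1 cation: Be⁺ still has 1 valence electron; O⁺ still has 5 valence electrons; Li⁺ is the bare [He] core.
Breaking into a closed-shell core is much more expensive than removing a leftover valence electron — Li has the largest IE_2 here.
Valence configurations: Be⁺ [He]2s¹, O⁺ [He]2s²2p³.
Tabulated IE_2 (kJ/mol): Be 1757, O 3388, Li 7298.
Putting it together, IE_2: Be < O < Li.

Be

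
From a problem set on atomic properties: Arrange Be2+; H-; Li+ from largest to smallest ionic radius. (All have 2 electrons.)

H-, Li+, Be2+

All of these have 2 electrons, so size is governed by nuclear charge alone: the more protons, the stronger the pull on the same electron cloud, and the smaller the ion.
Nuclear charges: Be2+ (Z=4), Li+ (Z=3), H- (Z=1).
Largest to smallest: H- > Li+ > Be2+.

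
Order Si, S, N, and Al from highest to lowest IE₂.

IE_2 is the cost of taking one more electron from the +1 cation: Si⁺ still has 3 valence electrons; S⁺ still has 5 valence electrons; N⁺ still has 4 valence electrons; Al⁺ still has 2 valence electrons.
All are still removing valence electrons, so compare the +1 ions as you would atoms: IE_2 generally rises across a period (higher Z_eff) and falls down a group (larger shell), subject to the usual subshell exceptions.
Valence configurations: Si⁺ [Ne]3s²3p¹, S⁺ [Ne]3s²3p³, N⁺ [He]2s²2p², Al⁺ [Ne]3s².
Si⁺ loses a lone 3p electron whereas Al⁺ must break into a filled 3s² pair, so IE_2(Al) > IE_2(Si) even though Si has the higher nuclear charge.
The numbers (kJ/mol): Si 1577, S 2252, N 2856, Al 1817.
So the second ionization energies run Si < Al < S < N.

N > S > Al > Si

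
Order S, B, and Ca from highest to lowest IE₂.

B, S, Ca

After 1 electron has been removed, what remains? S⁺ still has 5 valence electrons; B⁺ still has 2 valence electrons; Ca⁺ still has 1 valence electron.
All are still removing valence electrons, so compare the +1 ions as you would atoms: IE_2 generally rises across a period (higher Z_eff) and falls down a group (larger shell), subject to the usual subshell exceptions.
Valence configurations: S⁺ [Ne]3s²3p³, B⁺ [He]2s², Ca⁺ [Ar]4s¹.
The numbers (kJ/mol): S 2252, B 2427, Ca 1145.
Overall IE_2 order: Ca < S < B.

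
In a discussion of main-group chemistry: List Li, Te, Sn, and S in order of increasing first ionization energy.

Li, Sn, Te, S

Li is in period 2, group 1; S is in period 3, group 16; Sn is in period 5, group 14; Te is in period 5, group 16.
Across a period the outer electron is held more tightly (higher IE₁); down a group it sits in a higher shell, more shielded, and comes off more easily.
These span different periods and groups, so the two trends combine.
Sn > Li: the two effects oppose for this pair; the across-period effect wins (709 vs 520 kJ/mol).
Te > Sn: Te lies to the right of Sn in period 5, so the across-period effect alone puts Te higher.
S > Te: they share group 16; the group trend gives S the larger value.
Tabulated first ionization energy (kJ/mol): Li 520, S 1000, Sn 709, Te 869.
So from lowest to highest: Li < Sn < Te < S.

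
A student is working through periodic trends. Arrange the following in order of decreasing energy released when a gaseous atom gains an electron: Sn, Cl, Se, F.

Cl > F > Se > Sn

F is in period 2, group 17; Cl is in period 3, group 17; Se is in period 4, group 16; Sn is in period 5, group 14.
Electron affinity generally becomes more exothermic across a period toward the halogens and less exothermic down a group.
Here both period and group differ, so the two effects have to be weighed against each other.
Se > Sn: relative to Sn, both the across-period and down-group shifts push Se's electron affinity up.
F > Se: both effects reinforce here, so F is clearly the higher of the two.
Cl > F: this pair runs against the simple trend — see the exception note.
Note the exception: Cl has a higher electron affinity than F, contrary to the simple trend — F's small 2p subshell makes the incoming electron feel strong e⁻–e⁻ repulsion, so Cl actually releases more energy on gaining an electron.
Approximate values (kJ/mol): F 328, Cl 349, Se 195, Sn 107.
So from highest to lowest: Cl > F > Se > Sn.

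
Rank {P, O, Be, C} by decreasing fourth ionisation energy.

IE_4 is the cost of taking one more electron from the +3 cation: P³⁺ still has 2 valence electrons; O³⁺ still has 3 valence electrons; Be³⁺ is already 1 electron into the core; C³⁺ still has 1 valence electron.
Pulling an electron out of a noble-gas core costs far more than removing a remaining valence electron, so Be sits at the high end of IE_4.
Valence configurations: P³⁺ [Ne]3s², O³⁺ [He]2s²2p¹, C³⁺ [He]2s¹.
Tabulated IE_4 (kJ/mol): P 4964, O 7469, Be 21007, C 6223.
So the fourth ionization energies run P < C < O < Be.

Be > O > C > P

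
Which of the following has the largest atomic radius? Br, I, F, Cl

F is in period 2, group 17; Cl is in period 3, group 17; Br is in period 4, group 17; I is in period 5, group 17.
Moving right in a period, electrons are added to the same shell under a stronger nuclear pull, so atoms get smaller; moving down, a new shell is opened and atoms get larger.
All are in group 17, so atomic radius increases down the group.
The largest atomic radius among these belongs to I.

I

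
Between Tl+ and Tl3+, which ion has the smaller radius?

Tl3+

Both ions have Z = 81 protons, but Tl3+ has lost more electrons, so its remaining electrons feel a larger effective nuclear charge per electron and are pulled in more tightly.
Higher positive charge → smaller ion, so Tl+ > Tl3+.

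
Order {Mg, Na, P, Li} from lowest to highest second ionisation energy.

Mg < P < Na < Li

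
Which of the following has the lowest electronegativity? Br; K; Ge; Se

K

K is in period 4, group 1; Ge is in period 4, group 14; Se is in period 4, group 16; Br is in period 4, group 17.
Electronegativity increases across a period and decreases down a group, tracking effective nuclear charge and atomic size.
All lie in period 4, so electronegativity increases left to right.
The lowest electronegativity among these belongs to K.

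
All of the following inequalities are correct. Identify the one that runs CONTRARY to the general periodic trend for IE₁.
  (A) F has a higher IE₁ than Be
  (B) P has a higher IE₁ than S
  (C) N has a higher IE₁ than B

The general trend: IE₁ increases across a period and decreases down a group.
(A) F (period 2, group 17) vs Be (period 2, group 2): the stated order agrees with the simple trend.
(B) P (period 3, group 15) vs S (period 3, group 16): the stated order contradicts the simple trend.
(C) N (period 2, group 15) vs B (period 2, group 13): the stated order agrees with the simple trend.
The exception is (B): S (3p⁴) ionizes more easily than half-filled P (3p³) because the paired 3p electron in S is pushed out by e⁻–e⁻ repulsion.

(B)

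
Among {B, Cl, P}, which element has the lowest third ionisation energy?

P

The third ionization energy removes an electron from the +2 ion. For each element: B²⁺ still has 1 valence electron; Cl²⁺ still has 5 valence electrons; P²⁺ still has 3 valence electrons.
All are still removing valence electrons, so compare the +2 ions as you would atoms: IE_3 generally rises across a period (higher Z_eff) and falls down a group (larger shell), subject to the usual subshell exceptions.
Valence configurations: B²⁺ [He]2s¹, Cl²⁺ [Ne]3s²3p³, P²⁺ [Ne]3s²3p¹.
The numbers (kJ/mol): B 3660, Cl 3822, P 2914.
Hence IE_3: P < B < Cl.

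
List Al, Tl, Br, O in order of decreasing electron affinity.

Br > O > Al > Tl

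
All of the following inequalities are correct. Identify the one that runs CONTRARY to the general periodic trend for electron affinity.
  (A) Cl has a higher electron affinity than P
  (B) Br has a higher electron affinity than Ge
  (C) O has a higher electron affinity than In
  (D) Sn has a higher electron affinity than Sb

(D)

The general trend: electron affinity increases across a period and decreases down a group.
(A) Cl (period 3, group 17) vs P (period 3, group 15): the stated order agrees with the simple trend.
(B) Br (period 4, group 17) vs Ge (period 4, group 14): the stated order agrees with the simple trend.
(C) O (period 2, group 16) vs In (period 5, group 13): the stated order agrees with the simple trend.
(D) Sn (period 5, group 14) vs Sb (period 5, group 15): the stated order contradicts the simple trend.
The exception is (D): adding an electron to Sb's half-filled 5p³ is unfavourable, so Sn has the more exothermic EA.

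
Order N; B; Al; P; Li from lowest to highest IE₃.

Al < P < B < N < Li

The third ionization energy removes an electron from the +2 ion. For each element: N²⁺ still has 3 valence electrons; B²⁺ still has 1 valence electron; Al²⁺ still has 1 valence electron; P²⁺ still has 3 valence electrons; Li²⁺ is already 1 electron into the core.
Pulling an electron out of a noble-gas core costs far more than removing a remaining valence electron, so Li sits at the high end of IE_3.
Valence configurations: N²⁺ [He]2s²2p¹, B²⁺ [He]2s¹, Al²⁺ [Ne]3s¹, P²⁺ [Ne]3s²3p¹.
Tabulated IE_3 (kJ/mol): N 4578, B 3660, Al 2745, P 2914, Li 11815.
Overall IE_3 order: Al < P < B < N < Li.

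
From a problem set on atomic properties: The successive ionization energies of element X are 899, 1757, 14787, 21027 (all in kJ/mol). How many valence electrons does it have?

2

Look for the largest jump between consecutive ionization energies: IE3/IE2 ≈ 8.4, far larger than any earlier ratio.
That jump marks the point where a core electron is being removed. So the atom has 2 valence electrons.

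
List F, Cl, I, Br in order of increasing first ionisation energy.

Removing the outermost electron gets harder across a period and easier down a group.
All are in group 17, so first ionization energy increases up the group.
So from lowest to highest: I < Br < Cl < F.

I, Br, Cl, F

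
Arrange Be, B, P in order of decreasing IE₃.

After 2 electrons have been removed, what remains? Be²⁺ is the bare [He] core; B²⁺ still has 1 valence electron; P²⁺ still has 3 valence electrons.
Core electrons are held far more tightly than valence electrons, so Be tops the IE_3 order.
Valence configurations: B²⁺ [He]2s¹, P²⁺ [Ne]3s²3p¹.
The numbers (kJ/mol): Be 14849, B 3660, P 2914.
So the third ionization energies run P < B < Be.

Be > B > P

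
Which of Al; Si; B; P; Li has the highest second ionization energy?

Li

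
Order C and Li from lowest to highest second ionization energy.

C < Li

After 1 electron has been removed, what remains? C⁺ still has 3 valence electrons; Li⁺ is the bare [He] core.
Core electrons are held far more tightly than valence electrons, so Li tops the IE_2 order.
Approximate IE_2 values (kJ/mol): C 2353, Li 7298.
So the second ionization energies run C < Li.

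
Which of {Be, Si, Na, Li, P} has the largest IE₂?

Li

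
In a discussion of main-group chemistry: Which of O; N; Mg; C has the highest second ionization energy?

The second ionization energy removes an electron from the +1 ion. For each element: O⁺ still has 5 valence electrons; N⁺ still has 4 valence electrons; Mg⁺ still has 1 valence electron; C⁺ still has 3 valence electrons.
All are still removing valence electrons, so compare the +1 ions as you would atoms: IE_2 generally rises across a period (higher Z_eff) and falls down a group (larger shell), subject to the usual subshell exceptions.
Valence configurations: O⁺ [He]2s²2p³, N⁺ [He]2s²2p², Mg⁺ [Ne]3s¹, C⁺ [He]2s²2p¹.
Tabulated IE_2 (kJ/mol): O 3388, N 2856, Mg 1451, C 2353.
So the second ionization energies run Mg < C < N < O.

O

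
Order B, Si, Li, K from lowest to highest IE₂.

Si < B < K < Li

The second ionization energy removes an electron from the +1 ion. For each element: B⁺ still has 2 valence electrons; Si⁺ still has 3 valence electrons; Li⁺ is the bare [He] core; K⁺ is the bare [Ar] core.
Breaking into a closed-shell core is much more expensive than removing a leftover valence electron — K and Li have the largest IE_2 here.
Valence configurations: B⁺ [He]2s², Si⁺ [Ne]3s²3p¹.
Approximate IE_2 values (kJ/mol): B 2427, Si 1577, Li 7298, K 3052.
Hence IE_2: Si < B < K < Li.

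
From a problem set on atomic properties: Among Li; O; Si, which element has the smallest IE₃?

IE_3 is the cost of taking one more electron from the +2 cation: Li²⁺ is already 1 electron into the core; O²⁺ still has 4 valence electrons; Si²⁺ still has 2 valence electrons.
Pulling an electron out of a noble-gas core costs far more than removing a remaining valence electron, so Li sits at the high end of IE_3.
Valence configurations: O²⁺ [He]2s²2p², Si²⁺ [Ne]3s².
Approximate IE_3 values (kJ/mol): Li 11815, O 5300, Si 3232.
Overall IE_3 order: Si < O < Li.

Si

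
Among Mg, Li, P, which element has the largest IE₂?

Li

IE_2 is the cost of taking one more electron from the +1 cation: Mg⁺ still has 1 valence electron; Li⁺ is the bare [He] core; P⁺ still has 4 valence electrons.
Core electrons are held far more tightly than valence electrons, so Li tops the IE_2 order.
Valence configurations: Mg⁺ [Ne]3s¹, P⁺ [Ne]3s²3p².
The numbers (kJ/mol): Mg 1451, Li 7298, P 1907.
Hence IE_2: Mg < P < Li.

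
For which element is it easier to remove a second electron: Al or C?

Al

IE_2 is the cost of taking one more electron from the +1 cation: Al⁺ still has 2 valence electrons; C⁺ still has 3 valence electrons.
All are still removing valence electrons, so compare the +1 ions as you would atoms: IE_2 generally rises across a period (higher Z_eff) and falls down a group (larger shell), subject to the usual subshell exceptions.
Valence configurations: Al⁺ [Ne]3s², C⁺ [He]2s²2p¹.
Approximate IE_2 values (kJ/mol): Al 1817, C 2353.
Overall IE_2 order: Al < C.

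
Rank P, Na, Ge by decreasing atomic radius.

Na > Ge > P

Na is in period 3, group 1; P is in period 3, group 15; Ge is in period 4, group 14.
Atomic radius shrinks across a period as nuclear charge pulls the same shell inward, and grows down a group as new shells are added.
These span different periods and groups, so the two trends combine.
Ge > P: both effects reinforce here, so Ge is clearly the larger of the two.
Na > Ge: period and group pull opposite ways; the across-period shift dominates (155 vs 121 pm).
For reference (pm): Na 155, P 111, Ge 121.
So from largest to smallest: Na > Ge > P.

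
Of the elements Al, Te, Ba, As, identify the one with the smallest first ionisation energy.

Al is in period 3, group 13; As is in period 4, group 15; Te is in period 5, group 16; Ba is in period 6, group 2.
First ionization energy rises across a period (greater Z_eff holds electrons more tightly) and falls down a group (valence electrons are farther from the nucleus).
These span different periods and groups, so the two trends combine.
Al > Ba: relative to Ba, both the across-period and down-group shifts push Al's first ionization energy up.
Te > Al: the two effects oppose for this pair; the across-period effect wins (869 vs 578 kJ/mol).
As > Te: period and group pull opposite ways; the down-group shift dominates (947 vs 869 kJ/mol).
Approximate values (kJ/mol): Al 578, As 947, Te 869, Ba 503.
The smallest first ionisation energy among these belongs to Ba.

Ba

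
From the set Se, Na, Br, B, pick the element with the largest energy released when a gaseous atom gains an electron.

B is in period 2, group 13; Na is in period 3, group 1; Se is in period 4, group 16; Br is in period 4, group 17.
Atoms with high Z_eff and room in the valence shell (especially the halogens) have the most exothermic electron affinities.
These span different periods and groups, so the two trends combine.
Na > B: this pair runs against the simple trend — see the exception note.
Se > Na: the two effects oppose for this pair; the across-period effect wins (195 vs 53 kJ/mol).
Br > Se: Br lies to the right of Se in period 4, so the across-period effect alone puts Br higher.
Note the exception: Na has a higher electron affinity than B, contrary to the simple trend — B's ns²np¹ configuration gives only a small electron affinity — the sparsely filled np subshell binds an added electron weakly.
For reference (kJ/mol): B 27, Na 53, Se 195, Br 325.
The largest energy released when a gaseous atom gains an electron among these belongs to Br.

Br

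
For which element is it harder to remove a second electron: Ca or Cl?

Cl

After 1 electron has been removed, what remains? Ca⁺ still has 1 valence electron; Cl⁺ still has 6 valence electrons.
All are still removing valence electrons, so compare the +1 ions as you would atoms: IE_2 generally rises across a period (higher Z_eff) and falls down a group (larger shell), subject to the usual subshell exceptions.
Valence configurations: Ca⁺ [Ar]4s¹, Cl⁺ [Ne]3s²3p⁴.
Approximate IE_2 values (kJ/mol): Ca 1145, Cl 2298.
Hence IE_2: Ca < Cl.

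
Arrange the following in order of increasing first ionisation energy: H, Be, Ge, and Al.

H is in period 1, group 1; Be is in period 2, group 2; Al is in period 3, group 13; Ge is in period 4, group 14.
Removing the outermost electron gets harder across a period and easier down a group.
These sit on a diagonal, where the across-period and down-group effects partly cancel.
Ge > Al: the two effects oppose for this pair; the across-period effect wins (762 vs 578 kJ/mol).
Be > Ge: period and group pull opposite ways; the down-group shift dominates (900 vs 762 kJ/mol).
H > Be: period and group pull opposite ways; the down-group shift dominates (1312 vs 900 kJ/mol).
For reference (kJ/mol): H 1312, Be 900, Al 578, Ge 762.
So from lowest to highest: Al < Ge < Be < H.

Al < Ge < Be < H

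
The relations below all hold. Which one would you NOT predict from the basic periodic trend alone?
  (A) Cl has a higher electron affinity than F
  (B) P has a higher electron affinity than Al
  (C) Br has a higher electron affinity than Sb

(A)

The general trend: electron affinity increases across a period and decreases down a group.
(A) Cl (period 3, group 17) vs F (period 2, group 17): the stated order contradicts the simple trend.
(B) P (period 3, group 15) vs Al (period 3, group 13): the stated order agrees with the simple trend.
(C) Br (period 4, group 17) vs Sb (period 5, group 15): the stated order agrees with the simple trend.
The exception is (A): F's small 2p subshell makes the incoming electron feel strong e⁻–e⁻ repulsion, so Cl actually releases more energy on gaining an electron.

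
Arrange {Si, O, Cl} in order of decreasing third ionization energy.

O > Cl > Si

IE_3 is the cost of taking one more electron from the +2 cation: Si²⁺ still has 2 valence electrons; O²⁺ still has 4 valence electrons; Cl²⁺ still has 5 valence electrons.
All are still removing valence electrons, so compare the +2 ions as you would atoms: IE_3 generally rises across a period (higher Z_eff) and falls down a group (larger shell), subject to the usual subshell exceptions.
Valence configurations: Si²⁺ [Ne]3s², O²⁺ [He]2s²2p², Cl²⁺ [Ne]3s²3p³.
Tabulated IE_3 (kJ/mol): Si 3232, O 5300, Cl 3822.
Putting it together, IE_3: Si < Cl < O.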